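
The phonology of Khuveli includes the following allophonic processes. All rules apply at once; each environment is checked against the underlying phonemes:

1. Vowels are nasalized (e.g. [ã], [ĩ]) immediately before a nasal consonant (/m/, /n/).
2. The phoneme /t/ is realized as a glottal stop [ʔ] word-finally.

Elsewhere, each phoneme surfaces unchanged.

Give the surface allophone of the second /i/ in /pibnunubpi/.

[i]

/i/ (word-final) fails the environment for rule 1, so it stays [i].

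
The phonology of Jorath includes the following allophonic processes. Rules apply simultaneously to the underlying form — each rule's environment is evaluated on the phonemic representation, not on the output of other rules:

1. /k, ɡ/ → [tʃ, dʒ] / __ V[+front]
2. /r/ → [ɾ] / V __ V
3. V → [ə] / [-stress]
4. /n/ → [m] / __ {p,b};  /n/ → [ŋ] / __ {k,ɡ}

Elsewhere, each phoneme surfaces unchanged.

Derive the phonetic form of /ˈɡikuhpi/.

[ˈdʒikəhpə]

/ɡ/ (word-initial): before a front vowel, so rule 1 applies → [dʒ].
/i/ — between /ɡ/ and /k/; rule 3 does not apply here → [i].
/k/ — between /i/ and /u/; rule 1 does not apply here → [k].
/u/ meets the environment for rule 3 (in an unstressed syllable) → [ə].
/h/ (between /u/ and /p/): no rule targets it → [h].
/p/ (between /h/ and /i/) is unaffected → [p].
/i/ (word-final) occurs in an unstressed syllable → [ə] by rule 3.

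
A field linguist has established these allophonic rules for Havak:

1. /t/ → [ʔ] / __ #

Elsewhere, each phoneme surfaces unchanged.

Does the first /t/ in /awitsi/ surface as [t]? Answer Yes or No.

/t/ — between /i/ and /s/; rule 1 does not apply here → [t].
The actual realization is [t], which matches [t].

Yes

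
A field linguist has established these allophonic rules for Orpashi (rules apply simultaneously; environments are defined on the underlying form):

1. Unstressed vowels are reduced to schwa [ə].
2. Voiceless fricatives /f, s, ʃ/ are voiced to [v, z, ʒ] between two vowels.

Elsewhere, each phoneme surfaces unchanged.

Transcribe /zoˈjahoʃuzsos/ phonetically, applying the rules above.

[zəˈjahəʒəzsəs]

/z/ (word-initial) is unaffected → [z].
Rule 1 applies to /o/ (between /z/ and /j/: in an unstressed syllable) → [ə].
/j/ (between /o/ and /a/): no rule targets it → [j].
/a/ (between /j/ and /h/): rule 1 targets it, but not in an unstressed syllable → unchanged [a].
/h/ — not in any rule's target class → [h].
/o/ — between /h/ and /ʃ/, in an unstressed syllable — surfaces as [ə] (rule 1).
Rule 2 applies to /ʃ/ (between /o/ and /u/: between two vowels) → [ʒ].
/u/ (between /ʃ/ and /z/): in an unstressed syllable, so rule 1 applies → [ə].
/z/ (between /u/ and /s/): no rule targets it → [z].
/s/ (between /z/ and /o/) is in the target of rule 2 but the environment (between two vowels) is not met → [s].
/o/ (between /s/ and /s/): in an unstressed syllable, so rule 1 applies → [ə].
/s/ — word-final; rule 2 does not apply here → [s].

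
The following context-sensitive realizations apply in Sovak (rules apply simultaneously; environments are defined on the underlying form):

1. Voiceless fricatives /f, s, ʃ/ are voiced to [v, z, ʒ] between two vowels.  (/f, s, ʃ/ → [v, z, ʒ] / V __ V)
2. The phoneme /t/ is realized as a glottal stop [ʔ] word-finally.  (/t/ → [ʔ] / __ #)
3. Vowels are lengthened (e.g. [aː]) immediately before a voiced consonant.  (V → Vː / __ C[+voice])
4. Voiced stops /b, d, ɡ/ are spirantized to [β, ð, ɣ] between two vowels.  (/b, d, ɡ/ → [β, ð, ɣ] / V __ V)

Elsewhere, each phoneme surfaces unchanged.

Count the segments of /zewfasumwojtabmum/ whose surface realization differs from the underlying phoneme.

Segments that undergo a rule: /e/ → [eː] (rule 3); /s/ → [z] (rule 1); /u/ → [uː] (rule 3); /o/ → [oː] (rule 3); /a/ → [aː] (rule 3); /u/ → [uː] (rule 3).
All other segments surface unchanged.

6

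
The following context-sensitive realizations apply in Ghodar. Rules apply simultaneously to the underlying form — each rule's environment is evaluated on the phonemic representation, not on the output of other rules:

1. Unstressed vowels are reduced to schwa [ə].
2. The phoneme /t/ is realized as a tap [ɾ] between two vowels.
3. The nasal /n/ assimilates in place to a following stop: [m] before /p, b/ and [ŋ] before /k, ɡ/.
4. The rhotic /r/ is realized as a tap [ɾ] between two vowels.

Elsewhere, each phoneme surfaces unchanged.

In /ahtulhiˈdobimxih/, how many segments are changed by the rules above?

5

Segments that undergo a rule: /a/ → [ə] (rule 1); /u/ → [ə] (rule 1); /i/ → [ə] (rule 1); /i/ → [ə] (rule 1); /i/ → [ə] (rule 1).
All other segments surface unchanged.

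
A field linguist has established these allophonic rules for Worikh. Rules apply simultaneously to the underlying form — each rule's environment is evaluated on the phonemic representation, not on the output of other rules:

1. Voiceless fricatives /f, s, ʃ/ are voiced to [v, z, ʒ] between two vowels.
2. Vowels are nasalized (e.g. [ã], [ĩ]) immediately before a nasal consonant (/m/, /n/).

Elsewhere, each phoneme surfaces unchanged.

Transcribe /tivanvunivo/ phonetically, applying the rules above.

/t/ stays [t].
/i/ (between /t/ and /v/): rule 2 targets it, but not before a nasal consonant → unchanged [i].
/v/ — not in any rule's target class → [v].
Rule 2 applies to /a/ (between /v/ and /n/: before a nasal consonant) → [ã].
/n/ stays [n].
/v/ (between /n/ and /u/): no rule targets it → [v].
/u/ — between /v/ and /n/, before a nasal consonant — surfaces as [ũ] (rule 2).
/n/ stays [n].
/i/ (between /n/ and /v/) is in the target of rule 2 but the environment (before a nasal consonant) is not met → [i].
/v/ — not in any rule's target class → [v].
/o/ (word-final): rule 2 targets it, but not before a nasal consonant → unchanged [o].

[tivãnvũnivo]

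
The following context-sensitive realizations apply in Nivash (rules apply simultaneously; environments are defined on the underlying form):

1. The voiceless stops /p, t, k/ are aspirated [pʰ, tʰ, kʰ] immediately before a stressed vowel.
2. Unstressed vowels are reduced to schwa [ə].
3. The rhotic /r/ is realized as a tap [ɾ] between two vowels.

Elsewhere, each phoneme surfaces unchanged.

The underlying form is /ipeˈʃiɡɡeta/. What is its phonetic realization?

Rule 2 applies to /i/ (word-initial: in an unstressed syllable) → [ə].
/p/ (between /i/ and /e/) is in the target of rule 1 but the environment (immediately before a stressed vowel) is not met → [p].
/e/ — between /p/ and /ʃ/, in an unstressed syllable — surfaces as [ə] (rule 2).
/ʃ/ — not in any rule's target class → [ʃ].
/i/ — between /ʃ/ and /ɡ/; rule 2 does not apply here → [i].
/ɡ/ stays [ɡ].
/ɡ/ (between /ɡ/ and /e/) is unaffected → [ɡ].
Rule 2 applies to /e/ (between /ɡ/ and /t/: in an unstressed syllable) → [ə].
/t/ (between /e/ and /a/) is in the target of rule 1 but the environment (immediately before a stressed vowel) is not met → [t].
/a/ — word-final, in an unstressed syllable — surfaces as [ə] (rule 2).

[əpəˈʃiɡɡətə]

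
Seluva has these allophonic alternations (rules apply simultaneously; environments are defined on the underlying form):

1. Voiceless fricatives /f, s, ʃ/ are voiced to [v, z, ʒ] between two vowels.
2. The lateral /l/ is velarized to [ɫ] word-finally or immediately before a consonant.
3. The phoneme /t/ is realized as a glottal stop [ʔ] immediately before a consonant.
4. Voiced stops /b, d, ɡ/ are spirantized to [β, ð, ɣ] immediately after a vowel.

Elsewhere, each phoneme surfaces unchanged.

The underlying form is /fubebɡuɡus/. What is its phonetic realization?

/f/ (word-initial) is in the target of rule 1 but the environment (between two vowels) is not met → [f].
/u/ stays [u].
/b/ — between /u/ and /e/, immediately after a vowel — surfaces as [β] (rule 4).
/e/ stays [e].
/b/ meets the environment for rule 4 (immediately after a vowel) → [β].
/ɡ/ (between /b/ and /u/): rule 4 targets it, but not immediately after a vowel → unchanged [ɡ].
/u/ stays [u].
/ɡ/ — between /u/ and /u/, immediately after a vowel — surfaces as [ɣ] (rule 4).
/u/ — not in any rule's target class → [u].
/s/ (word-final) fails the environment for rule 1, so it stays [s].

[fuβeβɡuɣus]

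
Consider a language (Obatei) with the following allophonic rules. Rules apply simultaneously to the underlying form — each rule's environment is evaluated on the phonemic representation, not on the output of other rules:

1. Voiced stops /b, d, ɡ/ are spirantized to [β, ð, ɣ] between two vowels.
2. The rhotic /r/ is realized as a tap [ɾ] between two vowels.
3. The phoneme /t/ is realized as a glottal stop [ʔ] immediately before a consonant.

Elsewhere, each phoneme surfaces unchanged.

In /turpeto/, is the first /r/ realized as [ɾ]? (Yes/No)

/r/ — between /u/ and /p/; rule 2 does not apply here → [r].
The actual realization is [r], not [ɾ].

No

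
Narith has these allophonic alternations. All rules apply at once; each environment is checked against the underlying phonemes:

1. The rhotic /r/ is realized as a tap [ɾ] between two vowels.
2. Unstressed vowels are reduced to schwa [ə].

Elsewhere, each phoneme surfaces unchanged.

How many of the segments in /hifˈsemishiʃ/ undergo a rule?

Segments that undergo a rule: /i/ → [ə] (rule 2); /i/ → [ə] (rule 2); /i/ → [ə] (rule 2).
All other segments surface unchanged.

3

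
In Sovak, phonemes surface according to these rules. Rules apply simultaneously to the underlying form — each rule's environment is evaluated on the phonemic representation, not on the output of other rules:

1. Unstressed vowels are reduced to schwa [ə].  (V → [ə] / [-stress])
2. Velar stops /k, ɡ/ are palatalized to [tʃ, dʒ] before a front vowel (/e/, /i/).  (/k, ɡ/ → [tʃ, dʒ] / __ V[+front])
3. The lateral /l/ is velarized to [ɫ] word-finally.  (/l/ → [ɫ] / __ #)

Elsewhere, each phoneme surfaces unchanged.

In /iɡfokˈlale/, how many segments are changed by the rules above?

3

Segments that undergo a rule: /i/ → [ə] (rule 1); /o/ → [ə] (rule 1); /e/ → [ə] (rule 1).
All other segments surface unchanged.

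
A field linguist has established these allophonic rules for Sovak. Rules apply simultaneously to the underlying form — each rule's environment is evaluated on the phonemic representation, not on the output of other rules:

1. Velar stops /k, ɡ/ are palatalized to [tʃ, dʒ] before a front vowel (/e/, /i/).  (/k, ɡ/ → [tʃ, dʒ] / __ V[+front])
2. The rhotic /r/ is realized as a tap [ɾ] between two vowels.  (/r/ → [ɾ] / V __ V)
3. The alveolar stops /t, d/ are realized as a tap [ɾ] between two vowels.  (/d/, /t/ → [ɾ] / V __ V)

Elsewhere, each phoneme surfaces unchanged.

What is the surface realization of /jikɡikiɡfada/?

[jikdʒitʃiɡfaɾa]

/j/ — not in any rule's target class → [j].
/i/ (between /j/ and /k/) is unaffected → [i].
/k/ (between /i/ and /ɡ/) fails the environment for rule 1, so it stays [k].
/ɡ/ (between /k/ and /i/): before a front vowel, so rule 1 applies → [dʒ].
/i/ stays [i].
/k/ (between /i/ and /i/): before a front vowel, so rule 1 applies → [tʃ].
/i/ (between /k/ and /ɡ/) is unaffected → [i].
/ɡ/ — between /i/ and /f/; rule 1 does not apply here → [ɡ].
/f/ — not in any rule's target class → [f].
/a/ (between /f/ and /d/): no rule targets it → [a].
Rule 3 applies to /d/ (between /a/ and /a/: between two vowels) → [ɾ].
/a/ (word-final) is unaffected → [a].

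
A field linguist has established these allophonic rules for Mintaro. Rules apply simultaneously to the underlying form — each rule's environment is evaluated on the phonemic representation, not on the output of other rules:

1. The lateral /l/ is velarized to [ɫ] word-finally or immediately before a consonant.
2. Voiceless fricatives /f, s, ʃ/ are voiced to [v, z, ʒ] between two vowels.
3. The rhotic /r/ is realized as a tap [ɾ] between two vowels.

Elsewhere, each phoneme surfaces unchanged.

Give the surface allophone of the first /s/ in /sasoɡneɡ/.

/s/ (word-initial) fails the environment for rule 2, so it stays [s].

[s]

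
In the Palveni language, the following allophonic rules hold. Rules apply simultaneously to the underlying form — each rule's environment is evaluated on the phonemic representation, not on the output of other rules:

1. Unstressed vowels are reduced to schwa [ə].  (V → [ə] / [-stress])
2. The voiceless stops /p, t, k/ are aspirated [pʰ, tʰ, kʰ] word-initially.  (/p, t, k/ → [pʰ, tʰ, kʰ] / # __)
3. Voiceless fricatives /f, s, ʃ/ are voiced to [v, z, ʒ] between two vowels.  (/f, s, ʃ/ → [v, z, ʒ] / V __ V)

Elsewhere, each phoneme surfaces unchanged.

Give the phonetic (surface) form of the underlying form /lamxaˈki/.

[ləmxəˈki]

/l/ (word-initial) is unaffected → [l].
Rule 1 applies to /a/ (between /l/ and /m/: in an unstressed syllable) → [ə].
/m/ (between /a/ and /x/): no rule targets it → [m].
/x/ — not in any rule's target class → [x].
/a/ — between /x/ and /k/, in an unstressed syllable — surfaces as [ə] (rule 1).
/k/ (between /a/ and /i/) fails the environment for rule 2, so it stays [k].
/i/ — word-final; rule 1 does not apply here → [i].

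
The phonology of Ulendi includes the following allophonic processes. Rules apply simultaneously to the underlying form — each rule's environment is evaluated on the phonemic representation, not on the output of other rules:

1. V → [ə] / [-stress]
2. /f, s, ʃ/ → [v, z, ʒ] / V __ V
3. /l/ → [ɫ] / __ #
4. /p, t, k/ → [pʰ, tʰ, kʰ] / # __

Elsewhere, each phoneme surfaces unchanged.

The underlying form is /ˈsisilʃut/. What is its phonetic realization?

/s/ (word-initial) is in the target of rule 2 but the environment (between two vowels) is not met → [s].
/i/ (between /s/ and /s/) is in the target of rule 1 but the environment (in an unstressed syllable) is not met → [i].
Rule 2 applies to /s/ (between /i/ and /i/: between two vowels) → [z].
Rule 1 applies to /i/ (between /s/ and /l/: in an unstressed syllable) → [ə].
/l/ (between /i/ and /ʃ/) fails the environment for rule 3, so it stays [l].
/ʃ/ (between /l/ and /u/): rule 2 targets it, but not between two vowels → unchanged [ʃ].
/u/ — between /ʃ/ and /t/, in an unstressed syllable — surfaces as [ə] (rule 1).
/t/ (word-final): rule 4 targets it, but not word-initially → unchanged [t].

[ˈsizəlʃət]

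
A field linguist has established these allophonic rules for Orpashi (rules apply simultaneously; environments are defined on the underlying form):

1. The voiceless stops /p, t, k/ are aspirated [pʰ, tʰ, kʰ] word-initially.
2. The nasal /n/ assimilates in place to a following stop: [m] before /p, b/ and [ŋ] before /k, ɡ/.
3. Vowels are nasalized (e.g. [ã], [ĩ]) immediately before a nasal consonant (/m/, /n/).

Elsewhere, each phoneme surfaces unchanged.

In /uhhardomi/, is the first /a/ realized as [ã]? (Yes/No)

/a/ (between /h/ and /r/) fails the environment for rule 3, so it stays [a].
The actual realization is [a], not [ã].

No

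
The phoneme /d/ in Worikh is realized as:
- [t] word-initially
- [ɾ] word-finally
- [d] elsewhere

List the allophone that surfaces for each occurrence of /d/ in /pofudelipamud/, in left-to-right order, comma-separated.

[d], [ɾ]

Occurrence 1 (position 5): no conditioning environment matches → elsewhere allophone [d].
Occurrence 2 (position 13): word-finally → [ɾ].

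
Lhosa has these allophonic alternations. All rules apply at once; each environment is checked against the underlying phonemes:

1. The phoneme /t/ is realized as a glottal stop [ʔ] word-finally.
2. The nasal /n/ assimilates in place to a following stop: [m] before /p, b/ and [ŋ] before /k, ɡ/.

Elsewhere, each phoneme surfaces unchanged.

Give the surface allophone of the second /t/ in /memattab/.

[t]

/t/ — between /t/ and /a/; rule 1 does not apply here → [t].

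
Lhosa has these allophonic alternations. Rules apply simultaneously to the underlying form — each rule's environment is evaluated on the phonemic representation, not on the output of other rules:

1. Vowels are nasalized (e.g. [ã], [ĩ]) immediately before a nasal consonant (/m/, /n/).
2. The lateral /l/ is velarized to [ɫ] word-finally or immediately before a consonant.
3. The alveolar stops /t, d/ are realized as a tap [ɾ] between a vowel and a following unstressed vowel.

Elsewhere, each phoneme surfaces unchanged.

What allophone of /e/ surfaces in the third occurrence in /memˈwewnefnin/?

/e/ (between /n/ and /f/) is in the target of rule 1 but the environment (before a nasal consonant) is not met → [e].

[e]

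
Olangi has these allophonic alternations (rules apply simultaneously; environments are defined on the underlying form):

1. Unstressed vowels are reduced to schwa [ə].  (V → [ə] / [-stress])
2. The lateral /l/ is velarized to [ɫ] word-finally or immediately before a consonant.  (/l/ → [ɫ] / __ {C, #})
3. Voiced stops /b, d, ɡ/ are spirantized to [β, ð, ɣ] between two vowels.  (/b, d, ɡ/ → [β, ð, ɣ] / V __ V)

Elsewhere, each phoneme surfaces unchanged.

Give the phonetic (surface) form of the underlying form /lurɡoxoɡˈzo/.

/l/ (word-initial): rule 2 targets it, but not word-finally or immediately before a consonant → unchanged [l].
/u/ meets the environment for rule 1 (in an unstressed syllable) → [ə].
/r/ — not in any rule's target class → [r].
/ɡ/ (between /r/ and /o/): rule 3 targets it, but not between two vowels → unchanged [ɡ].
/o/ (between /ɡ/ and /x/): in an unstressed syllable, so rule 1 applies → [ə].
/x/ — not in any rule's target class → [x].
/o/ — between /x/ and /ɡ/, in an unstressed syllable — surfaces as [ə] (rule 1).
/ɡ/ — between /o/ and /z/; rule 3 does not apply here → [ɡ].
/z/ (between /ɡ/ and /o/) is unaffected → [z].
/o/ — word-final; rule 1 does not apply here → [o].

[lərɡəxəɡˈzo]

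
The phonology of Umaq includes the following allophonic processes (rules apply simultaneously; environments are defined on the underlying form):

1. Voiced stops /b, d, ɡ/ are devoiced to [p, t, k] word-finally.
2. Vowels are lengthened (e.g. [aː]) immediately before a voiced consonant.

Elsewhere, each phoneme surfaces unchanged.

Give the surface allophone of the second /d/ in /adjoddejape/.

[d]

/d/ — between /o/ and /d/; rule 1 does not apply here → [d].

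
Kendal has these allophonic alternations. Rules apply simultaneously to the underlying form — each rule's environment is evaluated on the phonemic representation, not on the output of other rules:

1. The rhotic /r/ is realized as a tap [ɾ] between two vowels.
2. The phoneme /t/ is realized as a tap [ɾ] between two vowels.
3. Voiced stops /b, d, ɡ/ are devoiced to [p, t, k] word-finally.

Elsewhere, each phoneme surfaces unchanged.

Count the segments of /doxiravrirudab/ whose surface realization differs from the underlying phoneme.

3

Segments that undergo a rule: /r/ → [ɾ] (rule 1); /r/ → [ɾ] (rule 1); /b/ → [p] (rule 3).
All other segments surface unchanged.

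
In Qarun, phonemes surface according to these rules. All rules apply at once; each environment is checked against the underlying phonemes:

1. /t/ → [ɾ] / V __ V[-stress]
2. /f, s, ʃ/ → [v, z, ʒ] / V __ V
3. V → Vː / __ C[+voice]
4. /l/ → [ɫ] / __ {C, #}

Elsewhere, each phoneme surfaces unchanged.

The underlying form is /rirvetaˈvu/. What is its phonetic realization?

[riːrveɾaːˈvu]

/r/ stays [r].
/i/ (between /r/ and /r/) occurs before a voiced consonant → [iː] by rule 3.
/r/ (between /i/ and /v/): no rule targets it → [r].
/v/ — not in any rule's target class → [v].
/e/ (between /v/ and /t/): rule 3 targets it, but not before a voiced consonant → unchanged [e].
/t/ (between /e/ and /a/) occurs between a vowel and a following unstressed vowel → [ɾ] by rule 1.
/a/ (between /t/ and /v/): before a voiced consonant, so rule 3 applies → [aː].
/v/ (between /a/ and /u/) is unaffected → [v].
/u/ (word-final): rule 3 targets it, but not before a voiced consonant → unchanged [u].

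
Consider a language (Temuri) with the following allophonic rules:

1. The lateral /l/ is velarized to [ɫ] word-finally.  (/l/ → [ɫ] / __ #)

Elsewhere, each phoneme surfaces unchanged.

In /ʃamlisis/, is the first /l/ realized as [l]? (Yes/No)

Yes

/l/ — between /m/ and /i/; rule 1 does not apply here → [l].
The actual realization is [l], which matches [l].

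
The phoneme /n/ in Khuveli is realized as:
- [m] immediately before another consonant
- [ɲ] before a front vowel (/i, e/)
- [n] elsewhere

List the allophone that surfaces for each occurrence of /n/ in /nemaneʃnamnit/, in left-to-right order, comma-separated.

[ɲ], [ɲ], [n], [ɲ]

Occurrence 1 (position 1): before a front vowel (/i, e/) → [ɲ].
Occurrence 2 (position 5): before a front vowel (/i, e/) → [ɲ].
Occurrence 3 (position 8): no conditioning environment matches → elsewhere allophone [n].
Occurrence 4 (position 11): before a front vowel (/i, e/) → [ɲ].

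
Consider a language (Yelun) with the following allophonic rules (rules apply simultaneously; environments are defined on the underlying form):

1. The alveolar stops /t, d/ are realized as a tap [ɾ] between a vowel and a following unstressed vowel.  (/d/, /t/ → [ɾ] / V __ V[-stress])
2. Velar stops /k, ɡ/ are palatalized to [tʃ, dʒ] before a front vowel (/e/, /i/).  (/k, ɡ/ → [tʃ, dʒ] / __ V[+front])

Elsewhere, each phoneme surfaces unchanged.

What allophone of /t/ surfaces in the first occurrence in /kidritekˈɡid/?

[ɾ]

/t/ — between /i/ and /e/, between a vowel and a following unstressed vowel — surfaces as [ɾ] (rule 1).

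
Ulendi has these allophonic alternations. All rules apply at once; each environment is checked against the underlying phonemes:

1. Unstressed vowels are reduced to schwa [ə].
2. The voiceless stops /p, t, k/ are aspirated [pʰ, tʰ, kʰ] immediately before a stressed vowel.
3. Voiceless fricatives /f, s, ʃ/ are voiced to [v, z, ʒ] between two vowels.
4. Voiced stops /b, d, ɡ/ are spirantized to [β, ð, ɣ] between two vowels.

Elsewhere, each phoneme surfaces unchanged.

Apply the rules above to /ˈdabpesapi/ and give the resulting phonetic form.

[ˈdabpəzəpə]

/d/ (word-initial): rule 4 targets it, but not between two vowels → unchanged [d].
/a/ (between /d/ and /b/): rule 1 targets it, but not in an unstressed syllable → unchanged [a].
/b/ (between /a/ and /p/) is in the target of rule 4 but the environment (between two vowels) is not met → [b].
/p/ — between /b/ and /e/; rule 2 does not apply here → [p].
/e/ — between /p/ and /s/, in an unstressed syllable — surfaces as [ə] (rule 1).
Rule 3 applies to /s/ (between /e/ and /a/: between two vowels) → [z].
/a/ (between /s/ and /p/): in an unstressed syllable, so rule 1 applies → [ə].
/p/ — between /a/ and /i/; rule 2 does not apply here → [p].
/i/ (word-final) occurs in an unstressed syllable → [ə] by rule 1.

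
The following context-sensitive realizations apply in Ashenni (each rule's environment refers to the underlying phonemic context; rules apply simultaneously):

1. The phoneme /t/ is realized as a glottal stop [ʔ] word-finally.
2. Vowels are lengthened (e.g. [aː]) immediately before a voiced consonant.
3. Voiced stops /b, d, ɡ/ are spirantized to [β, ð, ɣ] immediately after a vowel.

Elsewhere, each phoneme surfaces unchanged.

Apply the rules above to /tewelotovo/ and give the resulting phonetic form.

/t/ (word-initial) is in the target of rule 1 but the environment (word-finally) is not met → [t].
/e/ (between /t/ and /w/): before a voiced consonant, so rule 2 applies → [eː].
/w/ (between /e/ and /e/): no rule targets it → [w].
/e/ (between /w/ and /l/): before a voiced consonant, so rule 2 applies → [eː].
/l/ (between /e/ and /o/) is unaffected → [l].
/o/ (between /l/ and /t/) is in the target of rule 2 but the environment (before a voiced consonant) is not met → [o].
/t/ (between /o/ and /o/) fails the environment for rule 1, so it stays [t].
/o/ meets the environment for rule 2 (before a voiced consonant) → [oː].
/v/ stays [v].
/o/ (word-final): rule 2 targets it, but not before a voiced consonant → unchanged [o].

[teːweːlotoːvo]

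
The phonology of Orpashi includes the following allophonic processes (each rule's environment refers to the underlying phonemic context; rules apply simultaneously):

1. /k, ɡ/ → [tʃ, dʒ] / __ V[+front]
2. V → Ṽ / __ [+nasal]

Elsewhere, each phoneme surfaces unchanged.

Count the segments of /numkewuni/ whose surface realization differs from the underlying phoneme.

Segments that undergo a rule: /u/ → [ũ] (rule 2); /k/ → [tʃ] (rule 1); /u/ → [ũ] (rule 2).
All other segments surface unchanged.

3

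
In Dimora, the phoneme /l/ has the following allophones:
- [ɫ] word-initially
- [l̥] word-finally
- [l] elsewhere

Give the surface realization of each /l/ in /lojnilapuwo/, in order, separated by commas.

Occurrence 1 (position 1): word-initially → [ɫ].
Occurrence 2 (position 6): no conditioning environment matches → elsewhere allophone [l].

[ɫ], [l]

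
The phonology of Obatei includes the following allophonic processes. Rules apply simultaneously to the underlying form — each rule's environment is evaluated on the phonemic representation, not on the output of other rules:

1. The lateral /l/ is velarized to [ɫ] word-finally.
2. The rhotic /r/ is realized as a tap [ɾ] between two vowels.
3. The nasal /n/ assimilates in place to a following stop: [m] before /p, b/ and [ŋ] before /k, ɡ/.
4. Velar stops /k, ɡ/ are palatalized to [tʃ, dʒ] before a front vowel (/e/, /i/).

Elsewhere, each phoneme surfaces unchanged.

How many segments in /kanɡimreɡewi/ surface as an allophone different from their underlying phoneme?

Segments that undergo a rule: /n/ → [ŋ] (rule 3); /ɡ/ → [dʒ] (rule 4); /ɡ/ → [dʒ] (rule 4).
All other segments surface unchanged.

3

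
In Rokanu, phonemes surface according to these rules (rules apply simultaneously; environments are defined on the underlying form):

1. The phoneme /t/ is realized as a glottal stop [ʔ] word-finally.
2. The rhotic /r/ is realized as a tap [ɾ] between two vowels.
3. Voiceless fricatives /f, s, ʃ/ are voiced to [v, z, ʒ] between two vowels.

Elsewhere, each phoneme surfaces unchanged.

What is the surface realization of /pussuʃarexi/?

[pussuʒaɾexi]

/p/ (word-initial) is unaffected → [p].
/u/ — not in any rule's target class → [u].
/s/ — between /u/ and /s/; rule 3 does not apply here → [s].
/s/ (between /s/ and /u/): rule 3 targets it, but not between two vowels → unchanged [s].
/u/ (between /s/ and /ʃ/) is unaffected → [u].
/ʃ/ — between /u/ and /a/, between two vowels — surfaces as [ʒ] (rule 3).
/a/ — not in any rule's target class → [a].
Rule 2 applies to /r/ (between /a/ and /e/: between two vowels) → [ɾ].
/e/ (between /r/ and /x/): no rule targets it → [e].
/x/ — not in any rule's target class → [x].
/i/ (word-final): no rule targets it → [i].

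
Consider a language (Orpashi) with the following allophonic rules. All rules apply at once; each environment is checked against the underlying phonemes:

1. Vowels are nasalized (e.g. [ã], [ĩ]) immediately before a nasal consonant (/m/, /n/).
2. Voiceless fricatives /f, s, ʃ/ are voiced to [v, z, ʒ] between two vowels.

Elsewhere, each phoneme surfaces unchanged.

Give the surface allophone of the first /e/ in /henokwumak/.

[ẽ]

/e/ meets the environment for rule 1 (before a nasal consonant) → [ẽ].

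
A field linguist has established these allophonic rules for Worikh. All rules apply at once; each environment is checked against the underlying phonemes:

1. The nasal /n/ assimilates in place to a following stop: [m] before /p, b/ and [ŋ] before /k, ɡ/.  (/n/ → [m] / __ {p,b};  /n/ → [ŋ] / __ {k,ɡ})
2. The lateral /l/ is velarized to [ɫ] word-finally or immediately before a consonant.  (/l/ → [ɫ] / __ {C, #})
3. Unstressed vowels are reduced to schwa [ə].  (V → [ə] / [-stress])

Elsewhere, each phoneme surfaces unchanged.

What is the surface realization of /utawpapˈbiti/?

[ətəwpəpˈbitə]

/u/ meets the environment for rule 3 (in an unstressed syllable) → [ə].
/a/ (between /t/ and /w/): in an unstressed syllable, so rule 3 applies → [ə].
Rule 3 applies to /a/ (between /p/ and /p/: in an unstressed syllable) → [ə].
/i/ (between /b/ and /t/) is in the target of rule 3 but the environment (in an unstressed syllable) is not met → [i].
/i/ — word-final, in an unstressed syllable — surfaces as [ə] (rule 3).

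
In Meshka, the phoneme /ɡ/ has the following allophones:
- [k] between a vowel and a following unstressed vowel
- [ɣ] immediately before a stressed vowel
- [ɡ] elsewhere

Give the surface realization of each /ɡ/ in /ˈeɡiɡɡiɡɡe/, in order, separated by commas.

Occurrence 1 (position 2): between a vowel and a following unstressed vowel → [k].
Occurrence 2 (position 4): no conditioning environment matches → elsewhere allophone [ɡ].
Occurrence 3 (position 5): no conditioning environment matches → elsewhere allophone [ɡ].
Occurrence 4 (position 7): no conditioning environment matches → elsewhere allophone [ɡ].
Occurrence 5 (position 8): no conditioning environment matches → elsewhere allophone [ɡ].

[k], [ɡ], [ɡ], [ɡ], [ɡ]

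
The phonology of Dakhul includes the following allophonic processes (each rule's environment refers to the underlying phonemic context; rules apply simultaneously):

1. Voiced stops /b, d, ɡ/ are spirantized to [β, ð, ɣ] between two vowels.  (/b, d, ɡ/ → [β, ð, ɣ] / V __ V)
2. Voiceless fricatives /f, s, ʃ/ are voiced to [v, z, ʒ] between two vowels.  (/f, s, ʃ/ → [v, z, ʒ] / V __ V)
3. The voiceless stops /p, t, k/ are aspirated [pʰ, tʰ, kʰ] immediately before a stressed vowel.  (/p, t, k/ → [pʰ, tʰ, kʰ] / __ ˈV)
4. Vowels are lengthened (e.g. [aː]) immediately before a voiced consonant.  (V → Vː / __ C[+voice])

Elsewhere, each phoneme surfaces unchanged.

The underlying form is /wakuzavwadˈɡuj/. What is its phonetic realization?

/w/ (word-initial): no rule targets it → [w].
/a/ (between /w/ and /k/) fails the environment for rule 4, so it stays [a].
/k/ (between /a/ and /u/) is in the target of rule 3 but the environment (immediately before a stressed vowel) is not met → [k].
/u/ — between /k/ and /z/, before a voiced consonant — surfaces as [uː] (rule 4).
/z/ (between /u/ and /a/): no rule targets it → [z].
/a/ (between /z/ and /v/) occurs before a voiced consonant → [aː] by rule 4.
/v/ (between /a/ and /w/) is unaffected → [v].
/w/ (between /v/ and /a/) is unaffected → [w].
/a/ — between /w/ and /d/, before a voiced consonant — surfaces as [aː] (rule 4).
/d/ (between /a/ and /ɡ/): rule 1 targets it, but not between two vowels → unchanged [d].
/ɡ/ (between /d/ and /u/) fails the environment for rule 1, so it stays [ɡ].
Rule 4 applies to /u/ (between /ɡ/ and /j/: before a voiced consonant) → [uː].
/j/ — not in any rule's target class → [j].

[wakuːzaːvwaːdˈɡuːj]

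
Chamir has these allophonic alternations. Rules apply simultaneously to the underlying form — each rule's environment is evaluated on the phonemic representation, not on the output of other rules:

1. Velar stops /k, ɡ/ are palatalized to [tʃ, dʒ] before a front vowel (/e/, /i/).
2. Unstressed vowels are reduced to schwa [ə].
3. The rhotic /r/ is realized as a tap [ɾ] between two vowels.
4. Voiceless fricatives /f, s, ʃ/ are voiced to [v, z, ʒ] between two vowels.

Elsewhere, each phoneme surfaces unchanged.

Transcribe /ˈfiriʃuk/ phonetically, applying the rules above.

/f/ (word-initial): rule 4 targets it, but not between two vowels → unchanged [f].
/i/ (between /f/ and /r/) fails the environment for rule 2, so it stays [i].
/r/ (between /i/ and /i/): between two vowels, so rule 3 applies → [ɾ].
/i/ — between /r/ and /ʃ/, in an unstressed syllable — surfaces as [ə] (rule 2).
/ʃ/ — between /i/ and /u/, between two vowels — surfaces as [ʒ] (rule 4).
/u/ (between /ʃ/ and /k/): in an unstressed syllable, so rule 2 applies → [ə].
/k/ — word-final; rule 1 does not apply here → [k].

[ˈfiɾəʒək]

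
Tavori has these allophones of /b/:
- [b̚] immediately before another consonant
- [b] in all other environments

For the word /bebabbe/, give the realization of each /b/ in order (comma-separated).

[b], [b], [b̚], [b]

Occurrence 1 (position 1): no conditioning environment matches → elsewhere allophone [b].
Occurrence 2 (position 3): no conditioning environment matches → elsewhere allophone [b].
Occurrence 3 (position 5): immediately before another consonant → [b̚].
Occurrence 4 (position 6): no conditioning environment matches → elsewhere allophone [b].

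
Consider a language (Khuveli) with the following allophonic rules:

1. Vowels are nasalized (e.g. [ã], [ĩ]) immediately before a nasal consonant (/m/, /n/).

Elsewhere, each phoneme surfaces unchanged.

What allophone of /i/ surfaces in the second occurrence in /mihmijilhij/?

[i]

/i/ (between /m/ and /j/) fails the environment for rule 1, so it stays [i].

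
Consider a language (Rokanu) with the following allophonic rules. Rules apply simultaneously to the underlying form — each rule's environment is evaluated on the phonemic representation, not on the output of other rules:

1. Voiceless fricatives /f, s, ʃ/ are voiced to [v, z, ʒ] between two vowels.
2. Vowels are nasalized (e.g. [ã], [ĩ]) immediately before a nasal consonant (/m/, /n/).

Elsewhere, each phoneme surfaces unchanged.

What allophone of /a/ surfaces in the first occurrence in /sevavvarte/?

[a]

/a/ (between /v/ and /v/) fails the environment for rule 2, so it stays [a].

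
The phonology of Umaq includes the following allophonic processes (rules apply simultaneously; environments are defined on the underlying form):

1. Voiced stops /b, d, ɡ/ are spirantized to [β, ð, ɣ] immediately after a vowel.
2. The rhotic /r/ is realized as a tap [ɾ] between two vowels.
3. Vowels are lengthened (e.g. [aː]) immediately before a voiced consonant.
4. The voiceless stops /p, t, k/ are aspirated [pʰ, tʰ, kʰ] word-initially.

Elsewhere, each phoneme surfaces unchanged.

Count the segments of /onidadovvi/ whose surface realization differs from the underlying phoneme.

6

Segments that undergo a rule: /o/ → [oː] (rule 3); /i/ → [iː] (rule 3); /d/ → [ð] (rule 1); /a/ → [aː] (rule 3); /d/ → [ð] (rule 1); /o/ → [oː] (rule 3).
All other segments surface unchanged.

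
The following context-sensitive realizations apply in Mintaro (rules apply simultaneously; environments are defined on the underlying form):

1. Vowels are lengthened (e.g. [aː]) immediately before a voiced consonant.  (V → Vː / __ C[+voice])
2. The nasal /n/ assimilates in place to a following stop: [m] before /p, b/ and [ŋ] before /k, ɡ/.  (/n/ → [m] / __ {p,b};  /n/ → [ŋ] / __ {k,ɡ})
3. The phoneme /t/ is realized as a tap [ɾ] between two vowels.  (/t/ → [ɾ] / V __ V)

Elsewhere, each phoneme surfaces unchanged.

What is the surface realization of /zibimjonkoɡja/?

/z/ — not in any rule's target class → [z].
Rule 1 applies to /i/ (between /z/ and /b/: before a voiced consonant) → [iː].
/b/ stays [b].
/i/ meets the environment for rule 1 (before a voiced consonant) → [iː].
/m/ — not in any rule's target class → [m].
/j/ (between /m/ and /o/): no rule targets it → [j].
/o/ (between /j/ and /n/): before a voiced consonant, so rule 1 applies → [oː].
/n/ (between /o/ and /k/) occurs before a labial or velar stop → [ŋ] by rule 2.
/k/ (between /n/ and /o/) is unaffected → [k].
/o/ meets the environment for rule 1 (before a voiced consonant) → [oː].
/ɡ/ (between /o/ and /j/): no rule targets it → [ɡ].
/j/ (between /ɡ/ and /a/) is unaffected → [j].
/a/ (word-final) is in the target of rule 1 but the environment (before a voiced consonant) is not met → [a].

[ziːbiːmjoːŋkoːɡja]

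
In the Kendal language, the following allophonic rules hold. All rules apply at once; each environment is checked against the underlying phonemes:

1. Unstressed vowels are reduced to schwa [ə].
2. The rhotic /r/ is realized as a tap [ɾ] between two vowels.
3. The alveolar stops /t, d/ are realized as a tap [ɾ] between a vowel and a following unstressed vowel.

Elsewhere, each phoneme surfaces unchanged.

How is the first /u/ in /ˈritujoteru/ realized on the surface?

/u/ — between /t/ and /j/, in an unstressed syllable — surfaces as [ə] (rule 1).

[ə]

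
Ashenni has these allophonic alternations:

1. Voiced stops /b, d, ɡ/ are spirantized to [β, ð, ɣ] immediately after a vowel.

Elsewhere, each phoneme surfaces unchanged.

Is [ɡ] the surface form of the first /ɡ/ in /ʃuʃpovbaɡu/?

No

Rule 1 applies to /ɡ/ (between /a/ and /u/: immediately after a vowel) → [ɣ].
The actual realization is [ɣ], not [ɡ].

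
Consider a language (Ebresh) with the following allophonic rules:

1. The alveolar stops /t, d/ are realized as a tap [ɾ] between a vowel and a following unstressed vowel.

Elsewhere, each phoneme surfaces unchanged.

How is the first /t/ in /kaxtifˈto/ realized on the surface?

/t/ (between /x/ and /i/) is in the target of rule 1 but the environment (between a vowel and a following unstressed vowel) is not met → [t].

[t]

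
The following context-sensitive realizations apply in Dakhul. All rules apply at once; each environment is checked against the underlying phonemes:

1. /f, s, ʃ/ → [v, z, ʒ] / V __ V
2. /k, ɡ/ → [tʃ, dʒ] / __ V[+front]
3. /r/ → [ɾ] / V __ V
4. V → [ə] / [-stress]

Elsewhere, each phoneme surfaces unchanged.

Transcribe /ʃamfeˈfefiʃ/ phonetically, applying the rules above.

[ʃəmfəˈvevəʃ]

/ʃ/ (word-initial) is in the target of rule 1 but the environment (between two vowels) is not met → [ʃ].
/a/ (between /ʃ/ and /m/): in an unstressed syllable, so rule 4 applies → [ə].
/m/ (between /a/ and /f/) is unaffected → [m].
/f/ (between /m/ and /e/): rule 1 targets it, but not between two vowels → unchanged [f].
/e/ meets the environment for rule 4 (in an unstressed syllable) → [ə].
/f/ meets the environment for rule 1 (between two vowels) → [v].
/e/ (between /f/ and /f/) is in the target of rule 4 but the environment (in an unstressed syllable) is not met → [e].
/f/ — between /e/ and /i/, between two vowels — surfaces as [v] (rule 1).
Rule 4 applies to /i/ (between /f/ and /ʃ/: in an unstressed syllable) → [ə].
/ʃ/ — word-final; rule 1 does not apply here → [ʃ].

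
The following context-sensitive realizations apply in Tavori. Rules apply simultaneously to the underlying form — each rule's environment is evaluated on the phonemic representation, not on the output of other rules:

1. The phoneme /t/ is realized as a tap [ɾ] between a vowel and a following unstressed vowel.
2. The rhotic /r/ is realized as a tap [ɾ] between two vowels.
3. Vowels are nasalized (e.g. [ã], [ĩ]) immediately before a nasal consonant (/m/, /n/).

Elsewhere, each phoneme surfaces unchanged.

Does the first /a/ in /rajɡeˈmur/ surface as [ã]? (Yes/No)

/a/ (between /r/ and /j/) is in the target of rule 3 but the environment (before a nasal consonant) is not met → [a].
The actual realization is [a], not [ã].

No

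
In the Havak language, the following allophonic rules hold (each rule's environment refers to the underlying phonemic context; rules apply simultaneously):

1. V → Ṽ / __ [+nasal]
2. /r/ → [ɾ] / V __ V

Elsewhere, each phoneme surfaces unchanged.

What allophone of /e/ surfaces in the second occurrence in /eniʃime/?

/e/ (word-final) is in the target of rule 1 but the environment (before a nasal consonant) is not met → [e].

[e]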